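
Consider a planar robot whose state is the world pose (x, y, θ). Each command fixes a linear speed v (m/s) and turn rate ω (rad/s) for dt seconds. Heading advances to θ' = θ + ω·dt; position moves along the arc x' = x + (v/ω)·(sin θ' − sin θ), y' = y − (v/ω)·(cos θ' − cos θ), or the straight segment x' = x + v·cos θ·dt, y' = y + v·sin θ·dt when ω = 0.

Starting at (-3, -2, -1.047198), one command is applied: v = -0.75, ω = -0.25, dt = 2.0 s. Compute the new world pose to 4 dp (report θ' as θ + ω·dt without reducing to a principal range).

(-3.4011, -0.5708, -1.5472)

θ' = -1.0472 + -0.25·2.0 = -1.5472
R = v/ω = -0.75/-0.25 = 3.0000
x' = -3 + 3.0000·(sin -1.5472 − sin -1.0472) = -3.4011
y' = -2 − 3.0000·(cos -1.5472 − cos -1.0472) = -0.5708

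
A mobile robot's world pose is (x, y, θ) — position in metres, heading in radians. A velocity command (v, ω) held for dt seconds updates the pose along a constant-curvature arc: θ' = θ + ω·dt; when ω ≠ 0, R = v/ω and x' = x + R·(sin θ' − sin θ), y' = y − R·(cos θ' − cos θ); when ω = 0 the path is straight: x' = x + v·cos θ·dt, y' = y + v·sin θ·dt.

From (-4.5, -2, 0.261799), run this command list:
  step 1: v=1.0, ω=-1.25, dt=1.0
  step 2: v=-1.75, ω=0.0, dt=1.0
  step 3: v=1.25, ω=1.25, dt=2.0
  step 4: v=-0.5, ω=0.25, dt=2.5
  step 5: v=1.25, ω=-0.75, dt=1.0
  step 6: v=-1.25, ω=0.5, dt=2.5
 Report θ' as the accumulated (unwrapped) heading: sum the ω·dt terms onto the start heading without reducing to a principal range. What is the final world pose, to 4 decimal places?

(-1.4291, -3.0174, 2.6368)

step 1: θ'=-0.9882 (R=-0.8000) → pose (-3.6249, -2.3326, -0.9882)
step 2: θ'=-0.9882 (straight) → pose (-4.5878, -0.8713, -0.9882)
step 3: θ'=1.5118 (R=1.0000) → pose (-2.7545, -0.3800, 1.5118)
step 4: θ'=2.1368 (R=-2.0000) → pose (-2.4460, -1.5705, 2.1368)
step 5: θ'=1.3868 (R=-1.6667) → pose (-2.6778, -0.3718, 1.3868)
step 6: θ'=2.6368 (R=-2.5000) → pose (-1.4291, -3.0174, 2.6368)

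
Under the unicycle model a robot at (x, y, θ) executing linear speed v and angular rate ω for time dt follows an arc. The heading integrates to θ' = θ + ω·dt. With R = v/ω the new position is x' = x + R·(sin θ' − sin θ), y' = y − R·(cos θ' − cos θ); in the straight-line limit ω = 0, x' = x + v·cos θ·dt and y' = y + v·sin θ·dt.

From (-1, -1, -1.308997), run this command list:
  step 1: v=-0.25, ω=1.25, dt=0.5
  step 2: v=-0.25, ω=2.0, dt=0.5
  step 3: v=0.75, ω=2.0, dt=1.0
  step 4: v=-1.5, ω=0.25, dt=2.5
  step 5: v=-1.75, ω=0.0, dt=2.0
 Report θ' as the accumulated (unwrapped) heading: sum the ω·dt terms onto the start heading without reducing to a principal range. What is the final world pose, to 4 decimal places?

step 1: θ'=-0.6840 (R=-0.2000) → pose (-1.0668, -0.8968, -0.6840)
step 2: θ'=0.3160 (R=-0.1250) → pose (-1.1846, -0.8748, 0.3160)
step 3: θ'=2.3160 (R=0.3750) → pose (-1.0256, -0.2641, 2.3160)
step 4: θ'=2.9410 (R=-6.0000) → pose (2.1886, -2.0750, 2.9410)
step 5: θ'=2.9410 (straight) → pose (5.6185, -2.7724, 2.9410)

(5.6185, -2.7724, 2.9410)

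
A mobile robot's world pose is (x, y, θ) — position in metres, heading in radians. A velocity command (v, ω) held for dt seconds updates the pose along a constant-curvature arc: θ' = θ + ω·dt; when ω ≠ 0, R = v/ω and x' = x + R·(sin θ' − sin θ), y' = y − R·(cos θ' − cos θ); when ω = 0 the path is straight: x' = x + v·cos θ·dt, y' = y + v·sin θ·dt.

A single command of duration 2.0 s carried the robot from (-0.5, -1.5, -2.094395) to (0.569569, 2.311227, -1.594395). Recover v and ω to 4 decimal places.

Δθ = -1.594395 − -2.094395 = 0.500000
ω = Δθ/dt = 0.500000/2.0 = 0.2500
R = −Δy/(cos θ' − cos θ) = -8.0000
v = R·ω = -8.0000·0.2500 = -2.0000

v = -2.0000, ω = 0.2500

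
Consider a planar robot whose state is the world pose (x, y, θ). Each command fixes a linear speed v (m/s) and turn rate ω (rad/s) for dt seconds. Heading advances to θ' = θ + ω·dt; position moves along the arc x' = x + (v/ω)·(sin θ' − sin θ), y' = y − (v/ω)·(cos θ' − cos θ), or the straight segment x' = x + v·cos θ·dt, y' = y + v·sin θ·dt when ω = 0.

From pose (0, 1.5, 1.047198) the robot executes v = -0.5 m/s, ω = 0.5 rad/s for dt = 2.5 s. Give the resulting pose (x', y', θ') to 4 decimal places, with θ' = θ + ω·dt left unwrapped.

θ' = 1.0472 + 0.5·2.5 = 2.2972
R = v/ω = -0.5/0.5 = -1.0000
x' = 0 + -1.0000·(sin 2.2972 − sin 1.0472) = 0.1185
y' = 1.5 − -1.0000·(cos 2.2972 − cos 1.0472) = 0.3358

(0.1185, 0.3358, 2.2972)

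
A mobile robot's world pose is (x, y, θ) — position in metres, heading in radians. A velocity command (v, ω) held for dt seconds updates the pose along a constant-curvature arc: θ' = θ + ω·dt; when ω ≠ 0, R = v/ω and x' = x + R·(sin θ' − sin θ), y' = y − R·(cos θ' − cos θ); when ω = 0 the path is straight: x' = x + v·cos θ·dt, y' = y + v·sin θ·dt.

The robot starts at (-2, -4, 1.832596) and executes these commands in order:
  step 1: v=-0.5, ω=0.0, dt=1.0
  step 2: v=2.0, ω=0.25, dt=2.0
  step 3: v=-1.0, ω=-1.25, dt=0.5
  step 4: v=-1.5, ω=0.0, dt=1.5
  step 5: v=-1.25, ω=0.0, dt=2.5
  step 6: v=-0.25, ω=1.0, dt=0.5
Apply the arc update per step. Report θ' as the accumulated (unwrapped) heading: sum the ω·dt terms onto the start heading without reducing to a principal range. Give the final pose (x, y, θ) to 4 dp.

step 1: θ'=1.8326 (straight) → pose (-1.8706, -4.4830, 1.8326)
step 2: θ'=2.3326 (R=8.0000) → pose (-3.8092, -1.0317, 2.3326)
step 3: θ'=1.7076 (R=0.8000) → pose (-3.5956, -1.4748, 1.7076)
step 4: θ'=1.7076 (straight) → pose (-3.2887, -3.7038, 1.7076)
step 5: θ'=1.7076 (straight) → pose (-2.8626, -6.7996, 1.7076)
step 6: θ'=2.2076 (R=-0.2500) → pose (-2.8159, -6.9141, 2.2076)

(-2.8159, -6.9141, 2.2076)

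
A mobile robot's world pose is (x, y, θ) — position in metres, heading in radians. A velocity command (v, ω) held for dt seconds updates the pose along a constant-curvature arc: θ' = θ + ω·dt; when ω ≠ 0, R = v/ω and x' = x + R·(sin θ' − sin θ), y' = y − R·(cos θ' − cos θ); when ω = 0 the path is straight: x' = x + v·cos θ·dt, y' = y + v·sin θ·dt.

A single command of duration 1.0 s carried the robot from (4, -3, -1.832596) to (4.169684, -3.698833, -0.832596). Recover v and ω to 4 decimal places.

v = 0.7500, ω = 1.0000

Δθ = -0.832596 − -1.832596 = 1.000000
ω = Δθ/dt = 1.000000/1.0 = 1.0000
R = −Δy/(cos θ' − cos θ) = 0.7500
v = R·ω = 0.7500·1.0000 = 0.7500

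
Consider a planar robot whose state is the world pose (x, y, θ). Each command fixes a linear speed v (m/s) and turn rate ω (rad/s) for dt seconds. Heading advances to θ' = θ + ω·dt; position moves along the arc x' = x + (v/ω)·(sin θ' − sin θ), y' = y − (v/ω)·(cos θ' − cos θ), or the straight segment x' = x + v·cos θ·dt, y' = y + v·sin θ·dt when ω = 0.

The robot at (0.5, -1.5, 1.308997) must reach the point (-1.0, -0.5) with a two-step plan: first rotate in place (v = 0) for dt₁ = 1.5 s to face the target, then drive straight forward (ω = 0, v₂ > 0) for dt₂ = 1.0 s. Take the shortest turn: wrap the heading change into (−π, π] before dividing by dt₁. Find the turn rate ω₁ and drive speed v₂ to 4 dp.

ω₁ = 0.8297, v₂ = 1.8028

heading to target = atan2(-0.5−-1.5, -1−0.5) = 2.5536
Δθ = wrap(2.5536 − 1.3090) = 1.2446; ω₁ = Δθ/dt₁ = 0.8297
distance = √((-1−0.5)² + (-0.5−-1.5)²) = 1.8028; v₂ = distance/dt₂ = 1.8028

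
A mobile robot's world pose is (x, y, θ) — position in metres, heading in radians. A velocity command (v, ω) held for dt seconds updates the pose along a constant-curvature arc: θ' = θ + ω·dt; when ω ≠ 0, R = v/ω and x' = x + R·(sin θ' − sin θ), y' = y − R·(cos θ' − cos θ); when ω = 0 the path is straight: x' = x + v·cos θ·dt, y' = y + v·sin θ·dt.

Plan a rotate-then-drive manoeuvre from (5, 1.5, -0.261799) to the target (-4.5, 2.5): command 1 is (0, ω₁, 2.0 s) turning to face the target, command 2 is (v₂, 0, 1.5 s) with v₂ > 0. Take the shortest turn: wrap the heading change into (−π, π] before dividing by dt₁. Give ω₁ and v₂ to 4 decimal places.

ω₁ = -1.4923, v₂ = 6.3683

heading to target = atan2(2.5−1.5, -4.5−5) = 3.0367
Δθ = wrap(3.0367 − -0.2618) = -2.9847; ω₁ = Δθ/dt₁ = -1.4923
distance = √((-4.5−5)² + (2.5−1.5)²) = 9.5525; v₂ = distance/dt₂ = 6.3683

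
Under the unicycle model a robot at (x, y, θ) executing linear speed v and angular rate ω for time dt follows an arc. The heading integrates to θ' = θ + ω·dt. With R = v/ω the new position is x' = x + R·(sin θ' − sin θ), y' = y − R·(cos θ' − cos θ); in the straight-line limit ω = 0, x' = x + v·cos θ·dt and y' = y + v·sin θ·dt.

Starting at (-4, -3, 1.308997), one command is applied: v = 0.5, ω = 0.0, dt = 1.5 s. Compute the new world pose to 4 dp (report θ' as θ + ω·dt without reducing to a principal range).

(-3.8059, -2.2756, 1.3090)

θ' = 1.3090 + 0.0·1.5 = 1.3090
ω = 0 → straight: x' = -4 + 0.5·cos(1.3090)·1.5 = -3.8059
y' = -3 + 0.5·sin(1.3090)·1.5 = -2.2756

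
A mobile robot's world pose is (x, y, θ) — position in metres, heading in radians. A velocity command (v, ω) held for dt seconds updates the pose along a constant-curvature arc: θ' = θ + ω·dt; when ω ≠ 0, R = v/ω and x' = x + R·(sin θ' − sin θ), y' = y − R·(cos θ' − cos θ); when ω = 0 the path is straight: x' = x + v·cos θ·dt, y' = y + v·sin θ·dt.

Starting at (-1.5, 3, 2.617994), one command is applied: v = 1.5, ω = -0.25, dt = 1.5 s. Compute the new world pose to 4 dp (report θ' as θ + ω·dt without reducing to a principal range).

(-3.1947, 4.4599, 2.2430)

θ' = 2.6180 + -0.25·1.5 = 2.2430
R = v/ω = 1.5/-0.25 = -6.0000
x' = -1.5 + -6.0000·(sin 2.2430 − sin 2.6180) = -3.1947
y' = 3 − -6.0000·(cos 2.2430 − cos 2.6180) = 4.4599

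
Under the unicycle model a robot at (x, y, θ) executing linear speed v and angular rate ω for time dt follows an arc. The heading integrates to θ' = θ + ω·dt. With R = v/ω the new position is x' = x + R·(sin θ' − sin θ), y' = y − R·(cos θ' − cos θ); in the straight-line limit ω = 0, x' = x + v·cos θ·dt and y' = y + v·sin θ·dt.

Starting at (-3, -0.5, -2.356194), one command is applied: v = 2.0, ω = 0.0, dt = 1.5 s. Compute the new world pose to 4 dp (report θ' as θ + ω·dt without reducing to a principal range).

(-5.1213, -2.6213, -2.3562)

θ' = -2.3562 + 0.0·1.5 = -2.3562
ω = 0 → straight: x' = -3 + 2.0·cos(-2.3562)·1.5 = -5.1213
y' = -0.5 + 2.0·sin(-2.3562)·1.5 = -2.6213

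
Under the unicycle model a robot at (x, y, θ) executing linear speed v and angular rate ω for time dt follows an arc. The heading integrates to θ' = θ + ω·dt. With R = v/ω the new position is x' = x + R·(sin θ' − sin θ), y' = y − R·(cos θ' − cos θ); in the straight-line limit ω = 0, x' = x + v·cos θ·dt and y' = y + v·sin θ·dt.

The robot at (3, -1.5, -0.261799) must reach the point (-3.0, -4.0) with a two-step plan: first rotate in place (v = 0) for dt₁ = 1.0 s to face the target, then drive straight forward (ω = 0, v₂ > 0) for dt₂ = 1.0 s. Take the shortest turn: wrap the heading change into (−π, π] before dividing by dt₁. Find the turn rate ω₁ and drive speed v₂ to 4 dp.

heading to target = atan2(-4−-1.5, -3−3) = -2.7468
Δθ = wrap(-2.7468 − -0.2618) = -2.4850; ω₁ = Δθ/dt₁ = -2.4850
distance = √((-3−3)² + (-4−-1.5)²) = 6.5000; v₂ = distance/dt₂ = 6.5000

ω₁ = -2.4850, v₂ = 6.5000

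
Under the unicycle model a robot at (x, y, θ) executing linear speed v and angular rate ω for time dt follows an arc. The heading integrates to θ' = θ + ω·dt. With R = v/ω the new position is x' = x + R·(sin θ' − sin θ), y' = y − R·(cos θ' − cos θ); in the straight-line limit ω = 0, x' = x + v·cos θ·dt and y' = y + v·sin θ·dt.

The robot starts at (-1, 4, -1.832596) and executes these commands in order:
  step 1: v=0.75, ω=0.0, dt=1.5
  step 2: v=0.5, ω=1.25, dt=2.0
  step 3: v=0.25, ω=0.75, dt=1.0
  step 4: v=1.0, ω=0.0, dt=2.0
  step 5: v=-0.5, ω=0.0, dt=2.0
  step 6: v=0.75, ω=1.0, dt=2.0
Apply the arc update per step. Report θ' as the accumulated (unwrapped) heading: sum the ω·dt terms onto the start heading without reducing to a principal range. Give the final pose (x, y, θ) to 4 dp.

step 1: θ'=-1.8326 (straight) → pose (-1.2912, 2.9133, -1.8326)
step 2: θ'=0.6674 (R=0.4000) → pose (-0.6572, 2.4956, 0.6674)
step 3: θ'=1.4174 (R=0.3333) → pose (-0.5341, 2.7065, 1.4174)
step 4: θ'=1.4174 (straight) → pose (-0.2285, 4.6830, 1.4174)
step 5: θ'=1.4174 (straight) → pose (-0.3813, 3.6948, 1.4174)
step 6: θ'=3.4174 (R=0.7500) → pose (-1.3268, 4.5310, 3.4174)

(-1.3268, 4.5310, 3.4174)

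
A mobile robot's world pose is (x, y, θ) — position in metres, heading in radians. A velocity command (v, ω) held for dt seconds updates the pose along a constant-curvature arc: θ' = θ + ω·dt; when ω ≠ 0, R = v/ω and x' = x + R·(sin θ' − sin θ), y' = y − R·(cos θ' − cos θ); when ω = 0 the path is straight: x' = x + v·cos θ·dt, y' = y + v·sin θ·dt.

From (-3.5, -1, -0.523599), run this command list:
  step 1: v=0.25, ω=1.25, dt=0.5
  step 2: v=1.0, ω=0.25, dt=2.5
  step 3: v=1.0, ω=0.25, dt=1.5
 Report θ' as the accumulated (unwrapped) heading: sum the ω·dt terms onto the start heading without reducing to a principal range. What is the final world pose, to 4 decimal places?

(-0.2173, 1.1443, 1.1014)

step 1: θ'=0.1014 (R=0.2000) → pose (-3.3798, -1.0258, 0.1014)
step 2: θ'=0.7264 (R=4.0000) → pose (-1.1279, -0.0366, 0.7264)
step 3: θ'=1.1014 (R=4.0000) → pose (-0.2173, 1.1443, 1.1014)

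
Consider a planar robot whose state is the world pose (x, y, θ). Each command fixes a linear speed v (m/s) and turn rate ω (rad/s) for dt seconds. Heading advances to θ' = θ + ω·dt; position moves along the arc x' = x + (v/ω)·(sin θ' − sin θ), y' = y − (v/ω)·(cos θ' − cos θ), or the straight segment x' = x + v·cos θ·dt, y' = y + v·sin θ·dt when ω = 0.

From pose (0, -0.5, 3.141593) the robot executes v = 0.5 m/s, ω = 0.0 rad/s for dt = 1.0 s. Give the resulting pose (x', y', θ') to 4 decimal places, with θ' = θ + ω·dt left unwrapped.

(-0.5000, -0.5000, 3.1416)

θ' = 3.1416 + 0.0·1.0 = 3.1416
ω = 0 → straight: x' = 0 + 0.5·cos(3.1416)·1.0 = -0.5000
y' = -0.5 + 0.5·sin(3.1416)·1.0 = -0.5000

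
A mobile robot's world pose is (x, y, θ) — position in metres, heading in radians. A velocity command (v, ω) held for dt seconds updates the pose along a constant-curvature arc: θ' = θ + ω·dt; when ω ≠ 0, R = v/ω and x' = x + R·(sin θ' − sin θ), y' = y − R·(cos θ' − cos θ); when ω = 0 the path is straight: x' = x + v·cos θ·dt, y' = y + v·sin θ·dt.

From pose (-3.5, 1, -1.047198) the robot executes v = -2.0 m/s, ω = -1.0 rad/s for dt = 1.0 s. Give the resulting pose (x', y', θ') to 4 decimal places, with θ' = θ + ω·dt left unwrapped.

θ' = -1.0472 + -1.0·1.0 = -2.0472
R = v/ω = -2.0/-1.0 = 2.0000
x' = -3.5 + 2.0000·(sin -2.0472 − sin -1.0472) = -3.5453
y' = 1 − 2.0000·(cos -2.0472 − cos -1.0472) = 2.9172

(-3.5453, 2.9172, -2.0472)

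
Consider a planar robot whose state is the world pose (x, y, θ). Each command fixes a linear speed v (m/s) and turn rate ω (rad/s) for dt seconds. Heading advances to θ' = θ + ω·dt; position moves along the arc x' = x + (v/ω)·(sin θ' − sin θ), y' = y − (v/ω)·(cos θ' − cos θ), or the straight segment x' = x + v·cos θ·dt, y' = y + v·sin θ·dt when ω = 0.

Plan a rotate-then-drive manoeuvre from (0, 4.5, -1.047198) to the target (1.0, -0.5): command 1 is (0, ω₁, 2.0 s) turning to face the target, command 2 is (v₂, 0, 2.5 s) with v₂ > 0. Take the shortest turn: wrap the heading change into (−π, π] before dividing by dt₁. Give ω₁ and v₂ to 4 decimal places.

ω₁ = -0.1631, v₂ = 2.0396

heading to target = atan2(-0.5−4.5, 1−0) = -1.3734
Δθ = wrap(-1.3734 − -1.0472) = -0.3262; ω₁ = Δθ/dt₁ = -0.1631
distance = √((1−0)² + (-0.5−4.5)²) = 5.0990; v₂ = distance/dt₂ = 2.0396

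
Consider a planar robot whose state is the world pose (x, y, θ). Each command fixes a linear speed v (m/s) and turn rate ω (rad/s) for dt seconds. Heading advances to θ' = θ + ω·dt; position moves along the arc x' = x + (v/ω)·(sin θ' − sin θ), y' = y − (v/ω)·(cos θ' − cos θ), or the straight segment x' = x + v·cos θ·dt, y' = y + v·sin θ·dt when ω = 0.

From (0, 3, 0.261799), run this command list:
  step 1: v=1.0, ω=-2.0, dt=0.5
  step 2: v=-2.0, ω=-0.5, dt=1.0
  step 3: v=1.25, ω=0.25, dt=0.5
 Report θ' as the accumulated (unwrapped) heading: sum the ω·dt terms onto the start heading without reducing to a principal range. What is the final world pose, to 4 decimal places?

(-0.3827, 3.9631, -1.1132)

step 1: θ'=-0.7382 (R=-0.5000) → pose (0.4659, 2.8869, -0.7382)
step 2: θ'=-1.2382 (R=4.0000) → pose (-0.6231, 4.5396, -1.2382)
step 3: θ'=-1.1132 (R=5.0000) → pose (-0.3827, 3.9631, -1.1132)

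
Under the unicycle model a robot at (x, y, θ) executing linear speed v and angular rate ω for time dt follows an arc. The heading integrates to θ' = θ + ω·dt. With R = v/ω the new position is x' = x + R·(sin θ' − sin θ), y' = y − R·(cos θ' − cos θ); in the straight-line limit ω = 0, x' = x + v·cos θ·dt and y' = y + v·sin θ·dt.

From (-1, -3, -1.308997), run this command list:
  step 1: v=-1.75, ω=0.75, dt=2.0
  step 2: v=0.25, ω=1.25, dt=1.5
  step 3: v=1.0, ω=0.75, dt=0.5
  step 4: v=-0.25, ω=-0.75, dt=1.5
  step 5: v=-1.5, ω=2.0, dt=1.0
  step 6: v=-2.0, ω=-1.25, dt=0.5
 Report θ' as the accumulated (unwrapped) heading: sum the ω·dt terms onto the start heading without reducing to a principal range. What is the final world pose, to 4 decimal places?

(-1.9343, -2.0379, 2.6910)

step 1: θ'=0.1910 (R=-2.3333) → pose (-3.6968, -1.3130, 0.1910)
step 2: θ'=2.0660 (R=0.2000) → pose (-3.5588, -1.0216, 2.0660)
step 3: θ'=2.4410 (R=1.3333) → pose (-3.8724, -0.6359, 2.4410)
step 4: θ'=1.3160 (R=0.3333) → pose (-3.7647, -0.9748, 1.3160)
step 5: θ'=3.3160 (R=-0.7500) → pose (-2.9088, -1.9024, 3.3160)
step 6: θ'=2.6910 (R=1.6000) → pose (-1.9343, -2.0379, 2.6910)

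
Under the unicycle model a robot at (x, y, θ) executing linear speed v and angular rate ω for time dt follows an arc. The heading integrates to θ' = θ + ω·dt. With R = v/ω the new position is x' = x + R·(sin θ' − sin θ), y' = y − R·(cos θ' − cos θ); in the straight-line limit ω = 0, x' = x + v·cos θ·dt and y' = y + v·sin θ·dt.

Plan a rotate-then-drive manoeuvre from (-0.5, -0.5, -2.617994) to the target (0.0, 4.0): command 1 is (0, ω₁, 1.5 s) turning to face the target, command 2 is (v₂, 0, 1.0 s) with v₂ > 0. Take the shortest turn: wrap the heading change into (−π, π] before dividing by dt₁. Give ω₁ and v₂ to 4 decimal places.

ω₁ = -1.4700, v₂ = 4.5277

heading to target = atan2(4−-0.5, 0−-0.5) = 1.4601
Δθ = wrap(1.4601 − -2.6180) = -2.2051; ω₁ = Δθ/dt₁ = -1.4700
distance = √((0−-0.5)² + (4−-0.5)²) = 4.5277; v₂ = distance/dt₂ = 4.5277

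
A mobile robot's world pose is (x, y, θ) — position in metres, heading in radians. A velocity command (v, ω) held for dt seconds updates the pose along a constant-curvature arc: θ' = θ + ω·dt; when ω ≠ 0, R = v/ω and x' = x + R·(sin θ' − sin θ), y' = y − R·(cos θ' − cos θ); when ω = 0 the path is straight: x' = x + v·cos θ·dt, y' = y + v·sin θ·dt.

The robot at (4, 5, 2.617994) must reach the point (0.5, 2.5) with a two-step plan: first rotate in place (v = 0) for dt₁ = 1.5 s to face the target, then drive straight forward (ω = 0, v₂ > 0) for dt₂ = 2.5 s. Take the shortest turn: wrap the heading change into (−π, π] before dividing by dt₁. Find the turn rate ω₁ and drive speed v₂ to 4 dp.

ω₁ = 0.7626, v₂ = 1.7205

heading to target = atan2(2.5−5, 0.5−4) = -2.5213
Δθ = wrap(-2.5213 − 2.6180) = 1.1438; ω₁ = Δθ/dt₁ = 0.7626
distance = √((0.5−4)² + (2.5−5)²) = 4.3012; v₂ = distance/dt₂ = 1.7205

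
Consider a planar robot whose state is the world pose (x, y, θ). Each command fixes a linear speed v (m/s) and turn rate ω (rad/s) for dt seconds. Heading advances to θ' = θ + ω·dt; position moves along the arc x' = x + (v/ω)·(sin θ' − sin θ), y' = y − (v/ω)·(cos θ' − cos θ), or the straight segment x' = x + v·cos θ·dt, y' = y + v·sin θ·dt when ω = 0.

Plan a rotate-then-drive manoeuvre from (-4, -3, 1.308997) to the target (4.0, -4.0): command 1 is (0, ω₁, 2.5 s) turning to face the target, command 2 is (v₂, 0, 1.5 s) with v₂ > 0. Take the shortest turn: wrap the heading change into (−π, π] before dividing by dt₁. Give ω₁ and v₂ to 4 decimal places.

heading to target = atan2(-4−-3, 4−-4) = -0.1244
Δθ = wrap(-0.1244 − 1.3090) = -1.4334; ω₁ = Δθ/dt₁ = -0.5733
distance = √((4−-4)² + (-4−-3)²) = 8.0623; v₂ = distance/dt₂ = 5.3748

ω₁ = -0.5733, v₂ = 5.3748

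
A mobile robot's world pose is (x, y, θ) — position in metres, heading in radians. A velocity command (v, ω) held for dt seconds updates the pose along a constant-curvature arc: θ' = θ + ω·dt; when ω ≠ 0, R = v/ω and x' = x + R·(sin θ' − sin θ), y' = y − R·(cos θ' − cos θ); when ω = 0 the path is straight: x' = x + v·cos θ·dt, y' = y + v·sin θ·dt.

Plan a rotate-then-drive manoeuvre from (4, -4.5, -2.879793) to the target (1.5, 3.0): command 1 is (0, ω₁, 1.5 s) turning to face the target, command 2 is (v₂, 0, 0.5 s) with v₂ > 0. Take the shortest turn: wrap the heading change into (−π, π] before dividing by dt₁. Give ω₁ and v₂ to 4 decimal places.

ω₁ = -1.0072, v₂ = 15.8114

heading to target = atan2(3−-4.5, 1.5−4) = 1.8925
Δθ = wrap(1.8925 − -2.8798) = -1.5108; ω₁ = Δθ/dt₁ = -1.0072
distance = √((1.5−4)² + (3−-4.5)²) = 7.9057; v₂ = distance/dt₂ = 15.8114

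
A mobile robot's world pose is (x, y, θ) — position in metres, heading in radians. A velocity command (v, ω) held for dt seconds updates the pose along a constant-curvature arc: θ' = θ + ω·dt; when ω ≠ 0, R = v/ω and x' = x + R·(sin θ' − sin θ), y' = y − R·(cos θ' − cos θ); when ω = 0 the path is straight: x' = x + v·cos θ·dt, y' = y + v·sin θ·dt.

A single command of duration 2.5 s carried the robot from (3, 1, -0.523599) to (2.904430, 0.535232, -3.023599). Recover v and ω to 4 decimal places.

v = 0.2500, ω = -1.0000

Δθ = -3.023599 − -0.523599 = -2.500000
ω = Δθ/dt = -2.500000/2.5 = -1.0000
R = −Δy/(cos θ' − cos θ) = -0.2500
v = R·ω = -0.2500·-1.0000 = 0.2500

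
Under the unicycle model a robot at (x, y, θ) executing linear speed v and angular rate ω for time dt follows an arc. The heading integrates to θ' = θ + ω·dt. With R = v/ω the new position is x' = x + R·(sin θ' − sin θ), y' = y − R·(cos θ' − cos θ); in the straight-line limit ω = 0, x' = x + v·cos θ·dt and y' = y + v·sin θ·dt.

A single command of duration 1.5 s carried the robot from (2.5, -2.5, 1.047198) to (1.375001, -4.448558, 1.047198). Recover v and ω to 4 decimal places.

Δθ = 1.047198 − 1.047198 = 0.000000
ω = Δθ/dt = 0.000000/1.5 = 0.0000
ω = 0 → v = (Δx·cos θ + Δy·sin θ)/dt = -1.5000

v = -1.5000, ω = 0.0000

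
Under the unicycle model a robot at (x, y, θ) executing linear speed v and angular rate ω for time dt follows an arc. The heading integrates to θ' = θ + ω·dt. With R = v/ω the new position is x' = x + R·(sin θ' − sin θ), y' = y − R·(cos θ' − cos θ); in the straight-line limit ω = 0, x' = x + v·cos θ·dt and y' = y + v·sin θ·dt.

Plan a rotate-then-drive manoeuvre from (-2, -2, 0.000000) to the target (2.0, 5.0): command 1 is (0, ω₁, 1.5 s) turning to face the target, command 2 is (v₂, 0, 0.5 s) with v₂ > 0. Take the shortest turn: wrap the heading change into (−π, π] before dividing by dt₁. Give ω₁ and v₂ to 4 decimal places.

heading to target = atan2(5−-2, 2−-2) = 1.0517
Δθ = wrap(1.0517 − 0.0000) = 1.0517; ω₁ = Δθ/dt₁ = 0.7011
distance = √((2−-2)² + (5−-2)²) = 8.0623; v₂ = distance/dt₂ = 16.1245

ω₁ = 0.7011, v₂ = 16.1245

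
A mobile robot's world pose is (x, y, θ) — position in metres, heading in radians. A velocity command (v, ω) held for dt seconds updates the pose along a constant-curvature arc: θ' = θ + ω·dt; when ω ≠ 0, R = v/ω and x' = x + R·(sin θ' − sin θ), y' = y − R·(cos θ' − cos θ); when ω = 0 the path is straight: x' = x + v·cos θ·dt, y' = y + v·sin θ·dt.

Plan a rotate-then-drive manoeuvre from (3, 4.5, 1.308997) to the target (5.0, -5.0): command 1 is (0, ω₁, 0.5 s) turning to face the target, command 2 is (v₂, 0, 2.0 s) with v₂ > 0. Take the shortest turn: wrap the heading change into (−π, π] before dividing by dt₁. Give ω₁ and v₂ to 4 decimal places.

heading to target = atan2(-5−4.5, 5−3) = -1.3633
Δθ = wrap(-1.3633 − 1.3090) = -2.6723; ω₁ = Δθ/dt₁ = -5.3446
distance = √((5−3)² + (-5−4.5)²) = 9.7082; v₂ = distance/dt₂ = 4.8541

ω₁ = -5.3446, v₂ = 4.8541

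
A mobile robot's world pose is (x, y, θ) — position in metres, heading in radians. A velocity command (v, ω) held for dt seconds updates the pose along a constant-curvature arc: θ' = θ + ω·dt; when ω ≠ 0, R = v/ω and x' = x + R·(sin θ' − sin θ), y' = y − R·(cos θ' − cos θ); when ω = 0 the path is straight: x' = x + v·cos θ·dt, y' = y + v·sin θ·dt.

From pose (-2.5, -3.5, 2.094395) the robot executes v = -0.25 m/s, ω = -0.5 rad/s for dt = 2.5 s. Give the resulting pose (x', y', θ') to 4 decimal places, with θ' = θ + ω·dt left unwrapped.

(-2.5592, -4.0821, 0.8444)

θ' = 2.0944 + -0.5·2.5 = 0.8444
R = v/ω = -0.25/-0.5 = 0.5000
x' = -2.5 + 0.5000·(sin 0.8444 − sin 2.0944) = -2.5592
y' = -3.5 − 0.5000·(cos 0.8444 − cos 2.0944) = -4.0821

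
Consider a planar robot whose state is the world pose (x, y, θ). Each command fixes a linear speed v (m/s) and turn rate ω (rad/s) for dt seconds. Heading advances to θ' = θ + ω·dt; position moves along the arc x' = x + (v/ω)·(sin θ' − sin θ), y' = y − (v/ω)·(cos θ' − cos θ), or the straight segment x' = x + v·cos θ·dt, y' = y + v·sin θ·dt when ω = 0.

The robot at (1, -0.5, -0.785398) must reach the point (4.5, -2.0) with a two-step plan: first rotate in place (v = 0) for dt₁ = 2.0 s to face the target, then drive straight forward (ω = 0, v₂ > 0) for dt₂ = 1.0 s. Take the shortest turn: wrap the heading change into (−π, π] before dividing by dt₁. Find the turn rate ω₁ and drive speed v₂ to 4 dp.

ω₁ = 0.1903, v₂ = 3.8079

heading to target = atan2(-2−-0.5, 4.5−1) = -0.4049
Δθ = wrap(-0.4049 − -0.7854) = 0.3805; ω₁ = Δθ/dt₁ = 0.1903
distance = √((4.5−1)² + (-2−-0.5)²) = 3.8079; v₂ = distance/dt₂ = 3.8079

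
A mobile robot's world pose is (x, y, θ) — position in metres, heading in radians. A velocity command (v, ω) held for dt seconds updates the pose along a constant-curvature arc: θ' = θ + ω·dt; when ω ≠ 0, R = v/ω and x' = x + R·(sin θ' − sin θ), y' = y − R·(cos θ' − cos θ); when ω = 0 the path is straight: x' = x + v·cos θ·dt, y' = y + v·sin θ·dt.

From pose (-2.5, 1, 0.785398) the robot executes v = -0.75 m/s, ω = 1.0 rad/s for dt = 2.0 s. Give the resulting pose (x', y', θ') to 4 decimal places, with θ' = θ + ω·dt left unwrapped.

(-2.2312, -0.2333, 2.7854)

θ' = 0.7854 + 1.0·2.0 = 2.7854
R = v/ω = -0.75/1.0 = -0.7500
x' = -2.5 + -0.7500·(sin 2.7854 − sin 0.7854) = -2.2312
y' = 1 − -0.7500·(cos 2.7854 − cos 0.7854) = -0.2333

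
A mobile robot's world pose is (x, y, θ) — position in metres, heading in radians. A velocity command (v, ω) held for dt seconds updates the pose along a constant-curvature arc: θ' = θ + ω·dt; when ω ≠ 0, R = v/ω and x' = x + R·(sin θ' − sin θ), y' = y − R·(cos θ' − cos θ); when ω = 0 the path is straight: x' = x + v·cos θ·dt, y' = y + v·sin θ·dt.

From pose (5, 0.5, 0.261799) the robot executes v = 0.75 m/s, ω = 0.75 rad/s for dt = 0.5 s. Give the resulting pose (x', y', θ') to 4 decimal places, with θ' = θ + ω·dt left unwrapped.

(5.3358, 0.6619, 0.6368)

θ' = 0.2618 + 0.75·0.5 = 0.6368
R = v/ω = 0.75/0.75 = 1.0000
x' = 5 + 1.0000·(sin 0.6368 − sin 0.2618) = 5.3358
y' = 0.5 − 1.0000·(cos 0.6368 − cos 0.2618) = 0.6619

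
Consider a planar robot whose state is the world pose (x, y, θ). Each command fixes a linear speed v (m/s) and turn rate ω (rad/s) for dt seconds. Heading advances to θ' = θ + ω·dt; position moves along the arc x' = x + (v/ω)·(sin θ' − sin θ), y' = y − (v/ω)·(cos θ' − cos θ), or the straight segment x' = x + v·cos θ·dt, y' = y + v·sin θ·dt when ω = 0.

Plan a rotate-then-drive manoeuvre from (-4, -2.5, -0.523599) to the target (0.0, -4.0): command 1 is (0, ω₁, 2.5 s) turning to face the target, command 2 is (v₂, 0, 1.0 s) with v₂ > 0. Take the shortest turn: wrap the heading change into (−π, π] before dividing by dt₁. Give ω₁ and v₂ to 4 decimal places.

heading to target = atan2(-4−-2.5, 0−-4) = -0.3588
Δθ = wrap(-0.3588 − -0.5236) = 0.1648; ω₁ = Δθ/dt₁ = 0.0659
distance = √((0−-4)² + (-4−-2.5)²) = 4.2720; v₂ = distance/dt₂ = 4.2720

ω₁ = 0.0659, v₂ = 4.2720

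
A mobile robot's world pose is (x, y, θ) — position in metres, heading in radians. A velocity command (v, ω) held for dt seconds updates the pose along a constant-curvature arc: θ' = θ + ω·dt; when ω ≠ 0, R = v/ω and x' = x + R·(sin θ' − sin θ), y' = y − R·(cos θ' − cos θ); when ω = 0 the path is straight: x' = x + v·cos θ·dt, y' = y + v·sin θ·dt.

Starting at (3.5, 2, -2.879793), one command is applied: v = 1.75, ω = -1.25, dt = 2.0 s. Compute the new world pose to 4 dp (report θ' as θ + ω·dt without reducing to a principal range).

θ' = -2.8798 + -1.25·2.0 = -5.3798
R = v/ω = 1.75/-1.25 = -1.4000
x' = 3.5 + -1.4000·(sin -5.3798 − sin -2.8798) = 2.0380
y' = 2 − -1.4000·(cos -5.3798 − cos -2.8798) = 4.2188

(2.0380, 4.2188, -5.3798)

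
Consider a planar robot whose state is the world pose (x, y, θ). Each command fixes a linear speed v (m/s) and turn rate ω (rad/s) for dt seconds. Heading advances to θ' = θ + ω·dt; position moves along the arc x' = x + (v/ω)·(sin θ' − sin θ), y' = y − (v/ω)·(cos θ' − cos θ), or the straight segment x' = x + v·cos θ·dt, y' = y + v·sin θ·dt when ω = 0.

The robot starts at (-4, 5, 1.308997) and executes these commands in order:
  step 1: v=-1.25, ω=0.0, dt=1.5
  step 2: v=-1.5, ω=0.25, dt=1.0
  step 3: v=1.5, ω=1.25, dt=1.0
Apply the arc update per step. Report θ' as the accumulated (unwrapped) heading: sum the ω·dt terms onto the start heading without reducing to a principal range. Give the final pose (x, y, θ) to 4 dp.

step 1: θ'=1.3090 (straight) → pose (-4.4853, 3.1889, 1.3090)
step 2: θ'=1.5590 (R=-6.0000) → pose (-4.6893, 1.7068, 1.5590)
step 3: θ'=2.8090 (R=1.2000) → pose (-5.4974, 2.8552, 2.8090)

(-5.4974, 2.8552, 2.8090)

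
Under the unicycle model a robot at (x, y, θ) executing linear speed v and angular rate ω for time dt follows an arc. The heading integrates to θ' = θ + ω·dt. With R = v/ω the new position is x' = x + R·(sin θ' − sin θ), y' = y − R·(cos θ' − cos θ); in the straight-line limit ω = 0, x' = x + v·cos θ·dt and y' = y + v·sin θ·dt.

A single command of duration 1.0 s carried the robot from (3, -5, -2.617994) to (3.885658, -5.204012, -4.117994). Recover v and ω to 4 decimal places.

v = -1.0000, ω = -1.5000

Δθ = -4.117994 − -2.617994 = -1.500000
ω = Δθ/dt = -1.500000/1.0 = -1.5000
R = Δx/(sin θ' − sin θ) = 0.6667
v = R·ω = 0.6667·-1.5000 = -1.0000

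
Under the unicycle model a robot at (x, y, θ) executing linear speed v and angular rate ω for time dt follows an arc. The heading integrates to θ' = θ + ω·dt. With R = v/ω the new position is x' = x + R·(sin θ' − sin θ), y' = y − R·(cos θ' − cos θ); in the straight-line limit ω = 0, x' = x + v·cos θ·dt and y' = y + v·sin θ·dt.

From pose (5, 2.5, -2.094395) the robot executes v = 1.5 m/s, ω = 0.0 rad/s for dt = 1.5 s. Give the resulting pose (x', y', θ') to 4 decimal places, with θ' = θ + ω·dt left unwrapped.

(3.8750, 0.5514, -2.0944)

θ' = -2.0944 + 0.0·1.5 = -2.0944
ω = 0 → straight: x' = 5 + 1.5·cos(-2.0944)·1.5 = 3.8750
y' = 2.5 + 1.5·sin(-2.0944)·1.5 = 0.5514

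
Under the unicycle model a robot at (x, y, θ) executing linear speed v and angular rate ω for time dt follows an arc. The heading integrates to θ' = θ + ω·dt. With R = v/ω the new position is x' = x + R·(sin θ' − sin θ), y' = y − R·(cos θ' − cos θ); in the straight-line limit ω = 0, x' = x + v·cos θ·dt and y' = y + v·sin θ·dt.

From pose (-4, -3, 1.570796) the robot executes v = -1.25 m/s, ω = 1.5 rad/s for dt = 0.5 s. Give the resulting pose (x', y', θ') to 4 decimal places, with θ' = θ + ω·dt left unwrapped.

(-3.7764, -3.5680, 2.3208)

θ' = 1.5708 + 1.5·0.5 = 2.3208
R = v/ω = -1.25/1.5 = -0.8333
x' = -4 + -0.8333·(sin 2.3208 − sin 1.5708) = -3.7764
y' = -3 − -0.8333·(cos 2.3208 − cos 1.5708) = -3.5680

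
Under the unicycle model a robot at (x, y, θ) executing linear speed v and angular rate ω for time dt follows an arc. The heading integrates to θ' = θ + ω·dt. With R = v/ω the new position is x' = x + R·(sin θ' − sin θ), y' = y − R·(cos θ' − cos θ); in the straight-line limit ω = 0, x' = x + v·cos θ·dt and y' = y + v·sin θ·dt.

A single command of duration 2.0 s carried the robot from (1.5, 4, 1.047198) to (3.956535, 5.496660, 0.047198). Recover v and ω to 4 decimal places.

v = 1.5000, ω = -0.5000

Δθ = 0.047198 − 1.047198 = -1.000000
ω = Δθ/dt = -1.000000/2.0 = -0.5000
R = Δx/(sin θ' − sin θ) = -3.0000
v = R·ω = -3.0000·-0.5000 = 1.5000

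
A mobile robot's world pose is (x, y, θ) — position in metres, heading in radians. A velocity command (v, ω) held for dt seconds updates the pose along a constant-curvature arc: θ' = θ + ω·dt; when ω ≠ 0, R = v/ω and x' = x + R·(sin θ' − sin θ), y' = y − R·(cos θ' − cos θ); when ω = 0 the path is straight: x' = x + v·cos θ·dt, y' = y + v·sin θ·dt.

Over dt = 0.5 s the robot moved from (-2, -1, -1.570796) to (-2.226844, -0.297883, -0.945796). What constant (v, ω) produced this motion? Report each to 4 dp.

v = -1.5000, ω = 1.2500

Δθ = -0.945796 − -1.570796 = 0.625000
ω = Δθ/dt = 0.625000/0.5 = 1.2500
R = −Δy/(cos θ' − cos θ) = -1.2000
v = R·ω = -1.2000·1.2500 = -1.5000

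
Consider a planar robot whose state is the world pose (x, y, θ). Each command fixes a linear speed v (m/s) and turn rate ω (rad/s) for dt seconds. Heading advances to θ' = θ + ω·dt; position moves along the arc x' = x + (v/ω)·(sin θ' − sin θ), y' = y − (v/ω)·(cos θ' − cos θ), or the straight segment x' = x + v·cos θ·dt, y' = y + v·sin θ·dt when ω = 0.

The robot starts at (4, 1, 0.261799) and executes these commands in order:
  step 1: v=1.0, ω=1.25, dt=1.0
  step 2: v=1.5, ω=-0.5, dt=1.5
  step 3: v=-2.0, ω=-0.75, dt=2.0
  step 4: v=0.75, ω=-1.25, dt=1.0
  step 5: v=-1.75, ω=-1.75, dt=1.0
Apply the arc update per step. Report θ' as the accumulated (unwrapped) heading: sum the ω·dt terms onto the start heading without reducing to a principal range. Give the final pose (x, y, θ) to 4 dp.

step 1: θ'=1.5118 (R=0.8000) → pose (4.5916, 1.7256, 1.5118)
step 2: θ'=0.7618 (R=-3.0000) → pose (5.5157, 3.7195, 0.7618)
step 3: θ'=-0.7382 (R=2.6667) → pose (1.8805, 3.6766, -0.7382)
step 4: θ'=-1.9882 (R=-0.6000) → pose (2.0252, 2.9895, -1.9882)
step 5: θ'=-3.7382 (R=1.0000) → pose (3.5012, 3.4114, -3.7382)

(3.5012, 3.4114, -3.7382)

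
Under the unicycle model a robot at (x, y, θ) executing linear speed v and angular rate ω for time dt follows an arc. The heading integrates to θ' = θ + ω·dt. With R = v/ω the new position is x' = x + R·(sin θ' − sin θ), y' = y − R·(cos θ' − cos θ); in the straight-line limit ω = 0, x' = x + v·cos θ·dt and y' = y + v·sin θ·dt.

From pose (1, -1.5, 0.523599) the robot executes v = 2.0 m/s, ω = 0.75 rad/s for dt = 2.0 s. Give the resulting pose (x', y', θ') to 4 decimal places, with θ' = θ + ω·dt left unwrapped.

θ' = 0.5236 + 0.75·2.0 = 2.0236
R = v/ω = 2.0/0.75 = 2.6667
x' = 1 + 2.6667·(sin 2.0236 − sin 0.5236) = 2.0646
y' = -1.5 − 2.6667·(cos 2.0236 − cos 0.5236) = 1.9760

(2.0646, 1.9760, 2.0236)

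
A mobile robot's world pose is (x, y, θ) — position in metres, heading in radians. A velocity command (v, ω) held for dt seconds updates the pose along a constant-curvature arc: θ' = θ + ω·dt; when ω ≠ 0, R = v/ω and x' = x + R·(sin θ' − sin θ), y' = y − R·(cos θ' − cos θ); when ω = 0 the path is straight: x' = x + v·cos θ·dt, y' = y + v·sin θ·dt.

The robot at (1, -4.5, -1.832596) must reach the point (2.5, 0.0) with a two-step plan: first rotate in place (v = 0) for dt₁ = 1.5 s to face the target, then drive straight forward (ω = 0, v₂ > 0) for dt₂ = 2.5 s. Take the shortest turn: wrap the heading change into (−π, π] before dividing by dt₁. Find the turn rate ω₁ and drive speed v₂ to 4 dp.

ω₁ = 2.0544, v₂ = 1.8974

heading to target = atan2(0−-4.5, 2.5−1) = 1.2490
Δθ = wrap(1.2490 − -1.8326) = 3.0816; ω₁ = Δθ/dt₁ = 2.0544
distance = √((2.5−1)² + (0−-4.5)²) = 4.7434; v₂ = distance/dt₂ = 1.8974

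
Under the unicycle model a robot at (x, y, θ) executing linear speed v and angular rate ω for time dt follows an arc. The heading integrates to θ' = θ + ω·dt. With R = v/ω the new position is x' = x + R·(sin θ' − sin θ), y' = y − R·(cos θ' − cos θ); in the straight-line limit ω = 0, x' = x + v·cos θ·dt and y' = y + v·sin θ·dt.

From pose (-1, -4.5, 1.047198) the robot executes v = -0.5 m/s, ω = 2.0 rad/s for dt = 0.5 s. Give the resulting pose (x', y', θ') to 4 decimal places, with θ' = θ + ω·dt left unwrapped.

(-1.0057, -4.7396, 2.0472)

θ' = 1.0472 + 2.0·0.5 = 2.0472
R = v/ω = -0.5/2.0 = -0.2500
x' = -1 + -0.2500·(sin 2.0472 − sin 1.0472) = -1.0057
y' = -4.5 − -0.2500·(cos 2.0472 − cos 1.0472) = -4.7396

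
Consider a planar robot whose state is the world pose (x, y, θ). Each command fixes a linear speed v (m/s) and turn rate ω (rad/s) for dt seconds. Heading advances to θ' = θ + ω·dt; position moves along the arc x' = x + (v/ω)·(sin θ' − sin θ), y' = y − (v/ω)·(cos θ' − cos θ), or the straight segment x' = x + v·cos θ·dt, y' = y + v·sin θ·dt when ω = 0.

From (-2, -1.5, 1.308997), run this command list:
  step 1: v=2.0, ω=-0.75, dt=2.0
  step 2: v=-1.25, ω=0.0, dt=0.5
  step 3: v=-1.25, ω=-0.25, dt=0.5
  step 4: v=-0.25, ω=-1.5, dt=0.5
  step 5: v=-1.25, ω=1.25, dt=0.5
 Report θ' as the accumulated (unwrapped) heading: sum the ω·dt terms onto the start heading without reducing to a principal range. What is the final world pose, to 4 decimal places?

step 1: θ'=-0.1910 (R=-2.6667) → pose (1.0821, 0.4280, -0.1910)
step 2: θ'=-0.1910 (straight) → pose (0.4684, 0.5466, -0.1910)
step 3: θ'=-0.3160 (R=5.0000) → pose (-0.1362, 0.7033, -0.3160)
step 4: θ'=-1.0660 (R=0.1667) → pose (-0.2303, 0.7811, -1.0660)
step 5: θ'=-0.4410 (R=-1.0000) → pose (-0.6787, 1.2018, -0.4410)

(-0.6787, 1.2018, -0.4410)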